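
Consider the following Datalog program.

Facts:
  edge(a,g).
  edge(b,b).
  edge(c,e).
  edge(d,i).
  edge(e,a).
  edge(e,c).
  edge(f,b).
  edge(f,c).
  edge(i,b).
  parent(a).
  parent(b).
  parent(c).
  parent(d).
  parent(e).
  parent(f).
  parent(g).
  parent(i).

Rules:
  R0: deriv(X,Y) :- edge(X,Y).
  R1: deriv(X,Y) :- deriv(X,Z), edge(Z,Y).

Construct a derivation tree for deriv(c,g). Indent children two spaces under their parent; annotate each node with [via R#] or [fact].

round 1: derive deriv(a,g) via R0 from edge(a,g)
round 1: derive deriv(b,b) via R0 from edge(b,b)
round 1: derive deriv(c,e) via R0 from edge(c,e)
round 1: derive deriv(d,i) via R0 from edge(d,i)
round 1: derive deriv(e,a) via R0 from edge(e,a)
round 1: derive deriv(e,c) via R0 from edge(e,c)
round 1: derive deriv(f,b) via R0 from edge(f,b)
round 1: derive deriv(f,c) via R0 from edge(f,c)
round 1: derive deriv(i,b) via R0 from edge(i,b)
round 2: derive deriv(c,a) via R1 from deriv(c,e), edge(e,a)
round 2: derive deriv(c,c) via R1 from deriv(c,e), edge(e,c)
round 2: derive deriv(d,b) via R1 from deriv(d,i), edge(i,b)
round 2: derive deriv(e,e) via R1 from deriv(e,c), edge(c,e)
round 2: derive deriv(e,g) via R1 from deriv(e,a), edge(a,g)
round 2: derive deriv(f,e) via R1 from deriv(f,c), edge(c,e)
round 3: derive deriv(c,g) via R1 from deriv(c,a), edge(a,g)
round 3: derive deriv(f,a) via R1 from deriv(f,e), edge(e,a)
round 4: derive deriv(f,g) via R1 from deriv(f,a), edge(a,g)

deriv(c,g)  [via R1]
  deriv(c,a)  [via R1]
    deriv(c,e)  [via R0]
      edge(c,e)  [fact]
    edge(e,a)  [fact]
  edge(a,g)  [fact]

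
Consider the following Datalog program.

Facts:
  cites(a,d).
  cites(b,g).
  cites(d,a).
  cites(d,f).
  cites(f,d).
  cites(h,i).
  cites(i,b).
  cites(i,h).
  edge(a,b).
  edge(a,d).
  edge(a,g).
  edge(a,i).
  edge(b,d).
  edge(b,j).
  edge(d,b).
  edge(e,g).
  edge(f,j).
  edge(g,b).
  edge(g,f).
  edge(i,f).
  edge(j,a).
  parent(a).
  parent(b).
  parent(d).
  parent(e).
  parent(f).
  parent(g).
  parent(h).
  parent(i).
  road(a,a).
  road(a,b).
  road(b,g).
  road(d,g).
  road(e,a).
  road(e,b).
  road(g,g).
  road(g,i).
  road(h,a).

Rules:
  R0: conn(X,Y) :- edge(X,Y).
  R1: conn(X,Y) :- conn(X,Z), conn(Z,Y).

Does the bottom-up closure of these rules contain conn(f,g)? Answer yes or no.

yes

round 1: derive conn(a,b) via R0 from edge(a,b)
round 1: derive conn(a,d) via R0 from edge(a,d)
round 1: derive conn(a,g) via R0 from edge(a,g)
round 1: derive conn(a,i) via R0 from edge(a,i)
round 1: derive conn(b,d) via R0 from edge(b,d)
round 1: derive conn(b,j) via R0 from edge(b,j)
round 1: derive conn(d,b) via R0 from edge(d,b)
round 1: derive conn(e,g) via R0 from edge(e,g)
round 1: derive conn(f,j) via R0 from edge(f,j)
round 1: derive conn(g,b) via R0 from edge(g,b)
round 1: derive conn(g,f) via R0 from edge(g,f)
round 1: derive conn(i,f) via R0 from edge(i,f)
round 1: derive conn(j,a) via R0 from edge(j,a)
round 2: derive conn(a,f) via R1 from conn(a,g), conn(g,f)
round 2: derive conn(a,j) via R1 from conn(a,b), conn(b,j)
round 2: derive conn(b,a) via R1 from conn(b,j), conn(j,a)
round 2: derive conn(b,b) via R1 from conn(b,d), conn(d,b)
round 2: derive conn(d,d) via R1 from conn(d,b), conn(b,d)
round 2: derive conn(d,j) via R1 from conn(d,b), conn(b,j)
round 2: derive conn(e,b) via R1 from conn(e,g), conn(g,b)
round 2: derive conn(e,f) via R1 from conn(e,g), conn(g,f)
round 2: derive conn(f,a) via R1 from conn(f,j), conn(j,a)
round 2: derive conn(g,d) via R1 from conn(g,b), conn(b,d)
round 2: derive conn(g,j) via R1 from conn(g,b), conn(b,j)
round 2: derive conn(i,j) via R1 from conn(i,f), conn(f,j)
round 2: derive conn(j,b) via R1 from conn(j,a), conn(a,b)
round 2: derive conn(j,d) via R1 from conn(j,a), conn(a,d)
round 2: derive conn(j,g) via R1 from conn(j,a), conn(a,g)
round 2: derive conn(j,i) via R1 from conn(j,a), conn(a,i)
round 3: derive conn(a,a) via R1 from conn(a,b), conn(b,a)
round 3: derive conn(b,f) via R1 from conn(b,a), conn(a,f)
round 3: derive conn(b,g) via R1 from conn(b,a), conn(a,g)
round 3: derive conn(b,i) via R1 from conn(b,a), conn(a,i)
round 3: derive conn(d,a) via R1 from conn(d,b), conn(b,a)
round 3: derive conn(d,g) via R1 from conn(d,j), conn(j,g)
round 3: derive conn(d,i) via R1 from conn(d,j), conn(j,i)
round 3: derive conn(e,a) via R1 from conn(e,b), conn(b,a)
round 3: derive conn(e,d) via R1 from conn(e,b), conn(b,d)
round 3: derive conn(e,j) via R1 from conn(e,b), conn(b,j)
round 3: derive conn(f,b) via R1 from conn(f,a), conn(a,b)
round 3: derive conn(f,d) via R1 from conn(f,a), conn(a,d)
round 3: derive conn(f,f) via R1 from conn(f,a), conn(a,f)
round 3: derive conn(f,g) via R1 from conn(f,a), conn(a,g)
round 3: derive conn(f,i) via R1 from conn(f,a), conn(a,i)
round 3: derive conn(g,a) via R1 from conn(g,b), conn(b,a)
round 3: derive conn(g,g) via R1 from conn(g,j), conn(j,g)
round 3: derive conn(g,i) via R1 from conn(g,j), conn(j,i)
round 3: derive conn(i,a) via R1 from conn(i,f), conn(f,a)
round 3: derive conn(i,b) via R1 from conn(i,j), conn(j,b)
round 3: derive conn(i,d) via R1 from conn(i,j), conn(j,d)
round 3: derive conn(i,g) via R1 from conn(i,j), conn(j,g)
round 3: derive conn(i,i) via R1 from conn(i,j), conn(j,i)
round 3: derive conn(j,f) via R1 from conn(j,a), conn(a,f)
round 3: derive conn(j,j) via R1 from conn(j,a), conn(a,j)
round 4: derive conn(d,f) via R1 from conn(d,a), conn(a,f)
round 4: derive conn(e,i) via R1 from conn(e,a), conn(a,i)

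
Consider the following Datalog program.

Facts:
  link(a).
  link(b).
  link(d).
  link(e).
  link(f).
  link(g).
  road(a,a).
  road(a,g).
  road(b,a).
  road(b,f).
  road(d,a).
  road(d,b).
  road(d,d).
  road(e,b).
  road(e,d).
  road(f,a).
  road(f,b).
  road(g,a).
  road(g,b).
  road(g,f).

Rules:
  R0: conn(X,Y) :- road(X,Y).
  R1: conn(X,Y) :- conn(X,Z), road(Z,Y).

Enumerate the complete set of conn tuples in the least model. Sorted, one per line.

round 1: derive conn(a,a) via R0 from road(a,a)
round 1: derive conn(a,g) via R0 from road(a,g)
round 1: derive conn(b,a) via R0 from road(b,a)
round 1: derive conn(b,f) via R0 from road(b,f)
round 1: derive conn(d,a) via R0 from road(d,a)
round 1: derive conn(d,b) via R0 from road(d,b)
round 1: derive conn(d,d) via R0 from road(d,d)
round 1: derive conn(e,b) via R0 from road(e,b)
round 1: derive conn(e,d) via R0 from road(e,d)
round 1: derive conn(f,a) via R0 from road(f,a)
round 1: derive conn(f,b) via R0 from road(f,b)
round 1: derive conn(g,a) via R0 from road(g,a)
round 1: derive conn(g,b) via R0 from road(g,b)
round 1: derive conn(g,f) via R0 from road(g,f)
round 2: derive conn(a,b) via R1 from conn(a,g), road(g,b)
round 2: derive conn(a,f) via R1 from conn(a,g), road(g,f)
round 2: derive conn(b,b) via R1 from conn(b,f), road(f,b)
round 2: derive conn(b,g) via R1 from conn(b,a), road(a,g)
round 2: derive conn(d,f) via R1 from conn(d,b), road(b,f)
round 2: derive conn(d,g) via R1 from conn(d,a), road(a,g)
round 2: derive conn(e,a) via R1 from conn(e,b), road(b,a)
round 2: derive conn(e,f) via R1 from conn(e,b), road(b,f)
round 2: derive conn(f,f) via R1 from conn(f,b), road(b,f)
round 2: derive conn(f,g) via R1 from conn(f,a), road(a,g)
round 2: derive conn(g,g) via R1 from conn(g,a), road(a,g)
round 3: derive conn(e,g) via R1 from conn(e,a), road(a,g)

conn(a,a)
conn(a,b)
conn(a,f)
conn(a,g)
conn(b,a)
conn(b,b)
conn(b,f)
conn(b,g)
conn(d,a)
conn(d,b)
conn(d,d)
conn(d,f)
conn(d,g)
conn(e,a)
conn(e,b)
conn(e,d)
conn(e,f)
conn(e,g)
conn(f,a)
conn(f,b)
conn(f,f)
conn(f,g)
conn(g,a)
conn(g,b)
conn(g,f)
conn(g,g)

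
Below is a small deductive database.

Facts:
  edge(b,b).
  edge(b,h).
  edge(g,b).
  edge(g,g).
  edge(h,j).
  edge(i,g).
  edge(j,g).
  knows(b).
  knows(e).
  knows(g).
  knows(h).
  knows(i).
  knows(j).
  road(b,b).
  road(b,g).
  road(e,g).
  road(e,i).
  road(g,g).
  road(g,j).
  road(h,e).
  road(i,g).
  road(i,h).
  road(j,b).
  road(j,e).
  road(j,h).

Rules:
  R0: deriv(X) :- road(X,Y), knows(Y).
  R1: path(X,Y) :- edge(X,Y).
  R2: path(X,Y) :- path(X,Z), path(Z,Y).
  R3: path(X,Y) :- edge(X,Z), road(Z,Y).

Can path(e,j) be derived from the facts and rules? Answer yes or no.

round 1: derive path(b,b) via R1 from edge(b,b)
round 1: derive path(b,h) via R1 from edge(b,h)
round 1: derive path(g,b) via R1 from edge(g,b)
round 1: derive path(g,g) via R1 from edge(g,g)
round 1: derive path(h,j) via R1 from edge(h,j)
round 1: derive path(i,g) via R1 from edge(i,g)
round 1: derive path(j,g) via R1 from edge(j,g)
round 1: derive path(b,e) via R3 from edge(b,h), road(h,e)
round 1: derive path(b,g) via R3 from edge(b,b), road(b,g)
round 1: derive path(g,j) via R3 from edge(g,g), road(g,j)
round 1: derive path(h,b) via R3 from edge(h,j), road(j,b)
round 1: derive path(h,e) via R3 from edge(h,j), road(j,e)
round 1: derive path(h,h) via R3 from edge(h,j), road(j,h)
round 1: derive path(i,j) via R3 from edge(i,g), road(g,j)
round 1: derive path(j,j) via R3 from edge(j,g), road(g,j)
round 2: derive path(b,j) via R2 from path(b,g), path(g,j)
round 2: derive path(g,e) via R2 from path(g,b), path(b,e)
round 2: derive path(g,h) via R2 from path(g,b), path(b,h)
round 2: derive path(h,g) via R2 from path(h,b), path(b,g)
round 2: derive path(i,b) via R2 from path(i,g), path(g,b)
round 2: derive path(j,b) via R2 from path(j,g), path(g,b)
round 3: derive path(i,e) via R2 from path(i,b), path(b,e)
round 3: derive path(i,h) via R2 from path(i,b), path(b,h)
round 3: derive path(j,e) via R2 from path(j,b), path(b,e)
round 3: derive path(j,h) via R2 from path(j,b), path(b,h)

no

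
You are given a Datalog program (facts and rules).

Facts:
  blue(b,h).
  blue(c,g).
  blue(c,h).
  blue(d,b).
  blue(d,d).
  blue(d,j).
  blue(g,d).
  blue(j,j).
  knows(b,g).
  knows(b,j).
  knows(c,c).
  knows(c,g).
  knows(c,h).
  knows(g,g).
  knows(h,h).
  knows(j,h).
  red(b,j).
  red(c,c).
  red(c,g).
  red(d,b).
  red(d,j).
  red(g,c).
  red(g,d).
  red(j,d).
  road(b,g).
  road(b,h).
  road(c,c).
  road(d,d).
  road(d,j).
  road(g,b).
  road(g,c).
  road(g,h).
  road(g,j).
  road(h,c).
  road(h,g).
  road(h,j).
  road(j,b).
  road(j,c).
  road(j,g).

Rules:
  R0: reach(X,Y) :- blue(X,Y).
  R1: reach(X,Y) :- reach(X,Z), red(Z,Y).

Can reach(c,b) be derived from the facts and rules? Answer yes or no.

yes

round 1: derive reach(b,h) via R0 from blue(b,h)
round 1: derive reach(c,g) via R0 from blue(c,g)
round 1: derive reach(c,h) via R0 from blue(c,h)
round 1: derive reach(d,b) via R0 from blue(d,b)
round 1: derive reach(d,d) via R0 from blue(d,d)
round 1: derive reach(d,j) via R0 from blue(d,j)
round 1: derive reach(g,d) via R0 from blue(g,d)
round 1: derive reach(j,j) via R0 from blue(j,j)
round 2: derive reach(c,c) via R1 from reach(c,g), red(g,c)
round 2: derive reach(c,d) via R1 from reach(c,g), red(g,d)
round 2: derive reach(g,b) via R1 from reach(g,d), red(d,b)
round 2: derive reach(g,j) via R1 from reach(g,d), red(d,j)
round 2: derive reach(j,d) via R1 from reach(j,j), red(j,d)
round 3: derive reach(c,b) via R1 from reach(c,d), red(d,b)
round 3: derive reach(c,j) via R1 from reach(c,d), red(d,j)
round 3: derive reach(j,b) via R1 from reach(j,d), red(d,b)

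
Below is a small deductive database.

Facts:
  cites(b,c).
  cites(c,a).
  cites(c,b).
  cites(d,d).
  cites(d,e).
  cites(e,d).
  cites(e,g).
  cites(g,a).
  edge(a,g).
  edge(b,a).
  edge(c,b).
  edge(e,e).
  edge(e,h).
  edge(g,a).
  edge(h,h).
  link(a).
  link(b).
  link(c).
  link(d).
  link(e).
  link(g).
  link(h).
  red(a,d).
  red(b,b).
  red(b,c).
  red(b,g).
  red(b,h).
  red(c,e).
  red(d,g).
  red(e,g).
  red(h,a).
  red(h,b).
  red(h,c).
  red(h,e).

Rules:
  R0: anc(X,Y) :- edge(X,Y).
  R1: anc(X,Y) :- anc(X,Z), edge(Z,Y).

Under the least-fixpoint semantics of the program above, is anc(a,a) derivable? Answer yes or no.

yes

round 1: derive anc(a,g) via R0 from edge(a,g)
round 1: derive anc(b,a) via R0 from edge(b,a)
round 1: derive anc(c,b) via R0 from edge(c,b)
round 1: derive anc(e,e) via R0 from edge(e,e)
round 1: derive anc(e,h) via R0 from edge(e,h)
round 1: derive anc(g,a) via R0 from edge(g,a)
round 1: derive anc(h,h) via R0 from edge(h,h)
round 2: derive anc(a,a) via R1 from anc(a,g), edge(g,a)
round 2: derive anc(b,g) via R1 from anc(b,a), edge(a,g)
round 2: derive anc(c,a) via R1 from anc(c,b), edge(b,a)
round 2: derive anc(g,g) via R1 from anc(g,a), edge(a,g)
round 3: derive anc(c,g) via R1 from anc(c,a), edge(a,g)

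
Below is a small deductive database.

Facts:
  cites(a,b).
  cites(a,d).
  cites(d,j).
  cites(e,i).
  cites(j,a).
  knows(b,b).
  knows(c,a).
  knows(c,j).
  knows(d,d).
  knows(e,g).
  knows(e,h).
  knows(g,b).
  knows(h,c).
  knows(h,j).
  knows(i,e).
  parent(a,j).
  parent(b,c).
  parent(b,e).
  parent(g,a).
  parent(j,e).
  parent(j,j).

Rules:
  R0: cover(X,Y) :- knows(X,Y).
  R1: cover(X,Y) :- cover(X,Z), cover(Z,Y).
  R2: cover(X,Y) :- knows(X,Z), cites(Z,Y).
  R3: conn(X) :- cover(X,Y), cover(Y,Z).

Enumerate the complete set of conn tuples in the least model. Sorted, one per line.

conn(b)
conn(c)
conn(d)
conn(e)
conn(g)
conn(h)
conn(i)

round 1: derive cover(b,b) via R0 from knows(b,b)
round 1: derive cover(c,a) via R0 from knows(c,a)
round 1: derive cover(c,j) via R0 from knows(c,j)
round 1: derive cover(d,d) via R0 from knows(d,d)
round 1: derive cover(e,g) via R0 from knows(e,g)
round 1: derive cover(e,h) via R0 from knows(e,h)
round 1: derive cover(g,b) via R0 from knows(g,b)
round 1: derive cover(h,c) via R0 from knows(h,c)
round 1: derive cover(h,j) via R0 from knows(h,j)
round 1: derive cover(i,e) via R0 from knows(i,e)
round 1: derive cover(c,b) via R2 from knows(c,a), cites(a,b)
round 1: derive cover(c,d) via R2 from knows(c,a), cites(a,d)
round 1: derive cover(d,j) via R2 from knows(d,d), cites(d,j)
round 1: derive cover(h,a) via R2 from knows(h,j), cites(j,a)
round 1: derive cover(i,i) via R2 from knows(i,e), cites(e,i)
round 2: derive cover(e,a) via R1 from cover(e,h), cover(h,a)
round 2: derive cover(e,b) via R1 from cover(e,g), cover(g,b)
round 2: derive cover(e,c) via R1 from cover(e,h), cover(h,c)
round 2: derive cover(e,j) via R1 from cover(e,h), cover(h,j)
round 2: derive cover(h,b) via R1 from cover(h,c), cover(c,b)
round 2: derive cover(h,d) via R1 from cover(h,c), cover(c,d)
round 2: derive cover(i,g) via R1 from cover(i,e), cover(e,g)
round 2: derive cover(i,h) via R1 from cover(i,e), cover(e,h)
round 2: derive conn(b) via R3 from cover(b,b), cover(b,b)
round 2: derive conn(c) via R3 from cover(c,b), cover(b,b)
round 2: derive conn(d) via R3 from cover(d,d), cover(d,d)
round 2: derive conn(e) via R3 from cover(e,g), cover(g,b)
round 2: derive conn(g) via R3 from cover(g,b), cover(b,b)
round 2: derive conn(h) via R3 from cover(h,c), cover(c,a)
round 2: derive conn(i) via R3 from cover(i,e), cover(e,g)
round 3: derive cover(e,d) via R1 from cover(e,c), cover(c,d)
round 3: derive cover(i,a) via R1 from cover(i,e), cover(e,a)
round 3: derive cover(i,b) via R1 from cover(i,e), cover(e,b)
round 3: derive cover(i,c) via R1 from cover(i,e), cover(e,c)
round 3: derive cover(i,d) via R1 from cover(i,h), cover(h,d)
round 3: derive cover(i,j) via R1 from cover(i,e), cover(e,j)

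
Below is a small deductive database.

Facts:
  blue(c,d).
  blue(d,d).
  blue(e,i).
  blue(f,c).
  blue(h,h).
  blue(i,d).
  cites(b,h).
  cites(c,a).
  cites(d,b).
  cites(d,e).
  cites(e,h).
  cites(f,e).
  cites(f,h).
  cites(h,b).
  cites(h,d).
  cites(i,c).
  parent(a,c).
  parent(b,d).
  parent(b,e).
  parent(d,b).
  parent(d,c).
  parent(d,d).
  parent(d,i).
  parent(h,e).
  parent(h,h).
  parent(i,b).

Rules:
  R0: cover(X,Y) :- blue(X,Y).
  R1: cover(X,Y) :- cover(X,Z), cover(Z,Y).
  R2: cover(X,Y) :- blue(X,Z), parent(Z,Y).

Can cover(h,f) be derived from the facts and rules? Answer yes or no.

no

round 1: derive cover(c,d) via R0 from blue(c,d)
round 1: derive cover(d,d) via R0 from blue(d,d)
round 1: derive cover(e,i) via R0 from blue(e,i)
round 1: derive cover(f,c) via R0 from blue(f,c)
round 1: derive cover(h,h) via R0 from blue(h,h)
round 1: derive cover(i,d) via R0 from blue(i,d)
round 1: derive cover(c,b) via R2 from blue(c,d), parent(d,b)
round 1: derive cover(c,c) via R2 from blue(c,d), parent(d,c)
round 1: derive cover(c,i) via R2 from blue(c,d), parent(d,i)
round 1: derive cover(d,b) via R2 from blue(d,d), parent(d,b)
round 1: derive cover(d,c) via R2 from blue(d,d), parent(d,c)
round 1: derive cover(d,i) via R2 from blue(d,d), parent(d,i)
round 1: derive cover(e,b) via R2 from blue(e,i), parent(i,b)
round 1: derive cover(h,e) via R2 from blue(h,h), parent(h,e)
round 1: derive cover(i,b) via R2 from blue(i,d), parent(d,b)
round 1: derive cover(i,c) via R2 from blue(i,d), parent(d,c)
round 1: derive cover(i,i) via R2 from blue(i,d), parent(d,i)
round 2: derive cover(e,c) via R1 from cover(e,i), cover(i,c)
round 2: derive cover(e,d) via R1 from cover(e,i), cover(i,d)
round 2: derive cover(f,b) via R1 from cover(f,c), cover(c,b)
round 2: derive cover(f,d) via R1 from cover(f,c), cover(c,d)
round 2: derive cover(f,i) via R1 from cover(f,c), cover(c,i)
round 2: derive cover(h,b) via R1 from cover(h,e), cover(e,b)
round 2: derive cover(h,i) via R1 from cover(h,e), cover(e,i)
round 3: derive cover(h,c) via R1 from cover(h,e), cover(e,c)
round 3: derive cover(h,d) via R1 from cover(h,e), cover(e,d)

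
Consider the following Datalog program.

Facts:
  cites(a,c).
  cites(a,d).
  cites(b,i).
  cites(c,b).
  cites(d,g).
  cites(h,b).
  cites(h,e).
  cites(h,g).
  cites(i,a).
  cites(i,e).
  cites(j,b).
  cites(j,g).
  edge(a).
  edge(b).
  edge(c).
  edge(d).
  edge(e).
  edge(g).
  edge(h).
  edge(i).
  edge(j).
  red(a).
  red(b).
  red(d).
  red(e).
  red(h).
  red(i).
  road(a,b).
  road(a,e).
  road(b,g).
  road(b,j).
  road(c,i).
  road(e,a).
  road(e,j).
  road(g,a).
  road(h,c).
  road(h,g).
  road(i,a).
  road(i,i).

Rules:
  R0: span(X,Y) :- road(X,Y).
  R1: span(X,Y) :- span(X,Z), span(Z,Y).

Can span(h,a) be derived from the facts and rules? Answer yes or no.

yes

round 1: derive span(a,b) via R0 from road(a,b)
round 1: derive span(a,e) via R0 from road(a,e)
round 1: derive span(b,g) via R0 from road(b,g)
round 1: derive span(b,j) via R0 from road(b,j)
round 1: derive span(c,i) via R0 from road(c,i)
round 1: derive span(e,a) via R0 from road(e,a)
round 1: derive span(e,j) via R0 from road(e,j)
round 1: derive span(g,a) via R0 from road(g,a)
round 1: derive span(h,c) via R0 from road(h,c)
round 1: derive span(h,g) via R0 from road(h,g)
round 1: derive span(i,a) via R0 from road(i,a)
round 1: derive span(i,i) via R0 from road(i,i)
round 2: derive span(a,a) via R1 from span(a,e), span(e,a)
round 2: derive span(a,g) via R1 from span(a,b), span(b,g)
round 2: derive span(a,j) via R1 from span(a,b), span(b,j)
round 2: derive span(b,a) via R1 from span(b,g), span(g,a)
round 2: derive span(c,a) via R1 from span(c,i), span(i,a)
round 2: derive span(e,b) via R1 from span(e,a), span(a,b)
round 2: derive span(e,e) via R1 from span(e,a), span(a,e)
round 2: derive span(g,b) via R1 from span(g,a), span(a,b)
round 2: derive span(g,e) via R1 from span(g,a), span(a,e)
round 2: derive span(h,a) via R1 from span(h,g), span(g,a)
round 2: derive span(h,i) via R1 from span(h,c), span(c,i)
round 2: derive span(i,b) via R1 from span(i,a), span(a,b)
round 2: derive span(i,e) via R1 from span(i,a), span(a,e)
round 3: derive span(b,b) via R1 from span(b,a), span(a,b)
round 3: derive span(b,e) via R1 from span(b,a), span(a,e)
round 3: derive span(c,b) via R1 from span(c,a), span(a,b)
round 3: derive span(c,e) via R1 from span(c,a), span(a,e)
round 3: derive span(c,g) via R1 from span(c,a), span(a,g)
round 3: derive span(c,j) via R1 from span(c,a), span(a,j)
round 3: derive span(e,g) via R1 from span(e,a), span(a,g)
round 3: derive span(g,g) via R1 from span(g,a), span(a,g)
round 3: derive span(g,j) via R1 from span(g,a), span(a,j)
round 3: derive span(h,b) via R1 from span(h,a), span(a,b)
round 3: derive span(h,e) via R1 from span(h,a), span(a,e)
round 3: derive span(h,j) via R1 from span(h,a), span(a,j)
round 3: derive span(i,g) via R1 from span(i,a), span(a,g)
round 3: derive span(i,j) via R1 from span(i,a), span(a,j)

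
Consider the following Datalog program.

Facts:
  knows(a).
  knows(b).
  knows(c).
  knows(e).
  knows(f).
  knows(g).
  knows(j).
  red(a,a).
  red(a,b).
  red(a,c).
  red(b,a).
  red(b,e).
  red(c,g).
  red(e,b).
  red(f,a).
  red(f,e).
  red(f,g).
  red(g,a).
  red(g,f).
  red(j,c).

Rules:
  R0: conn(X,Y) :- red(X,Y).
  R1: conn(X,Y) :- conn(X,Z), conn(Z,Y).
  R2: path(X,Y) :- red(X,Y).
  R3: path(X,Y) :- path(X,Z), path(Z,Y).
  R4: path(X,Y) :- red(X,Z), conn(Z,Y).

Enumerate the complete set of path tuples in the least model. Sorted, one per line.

path(a,a)
path(a,b)
path(a,c)
path(a,e)
path(a,f)
path(a,g)
path(b,a)
path(b,b)
path(b,c)
path(b,e)
path(b,f)
path(b,g)
path(c,a)
path(c,b)
path(c,c)
path(c,e)
path(c,f)
path(c,g)
path(e,a)
path(e,b)
path(e,c)
path(e,e)
path(e,f)
path(e,g)
path(f,a)
path(f,b)
path(f,c)
path(f,e)
path(f,f)
path(f,g)
path(g,a)
path(g,b)
path(g,c)
path(g,e)
path(g,f)
path(g,g)
path(j,a)
path(j,b)
path(j,c)
path(j,e)
path(j,f)
path(j,g)

round 1: derive conn(a,a) via R0 from red(a,a)
round 1: derive conn(a,b) via R0 from red(a,b)
round 1: derive conn(a,c) via R0 from red(a,c)
round 1: derive conn(b,a) via R0 from red(b,a)
round 1: derive conn(b,e) via R0 from red(b,e)
round 1: derive conn(c,g) via R0 from red(c,g)
round 1: derive conn(e,b) via R0 from red(e,b)
round 1: derive conn(f,a) via R0 from red(f,a)
round 1: derive conn(f,e) via R0 from red(f,e)
round 1: derive conn(f,g) via R0 from red(f,g)
round 1: derive conn(g,a) via R0 from red(g,a)
round 1: derive conn(g,f) via R0 from red(g,f)
round 1: derive conn(j,c) via R0 from red(j,c)
round 1: derive path(a,a) via R2 from red(a,a)
round 1: derive path(a,b) via R2 from red(a,b)
round 1: derive path(a,c) via R2 from red(a,c)
round 1: derive path(b,a) via R2 from red(b,a)
round 1: derive path(b,e) via R2 from red(b,e)
round 1: derive path(c,g) via R2 from red(c,g)
round 1: derive path(e,b) via R2 from red(e,b)
round 1: derive path(f,a) via R2 from red(f,a)
round 1: derive path(f,e) via R2 from red(f,e)
round 1: derive path(f,g) via R2 from red(f,g)
round 1: derive path(g,a) via R2 from red(g,a)
round 1: derive path(g,f) via R2 from red(g,f)
round 1: derive path(j,c) via R2 from red(j,c)
round 2: derive conn(a,e) via R1 from conn(a,b), conn(b,e)
round 2: derive conn(a,g) via R1 from conn(a,c), conn(c,g)
round 2: derive conn(b,b) via R1 from conn(b,a), conn(a,b)
round 2: derive conn(b,c) via R1 from conn(b,a), conn(a,c)
round 2: derive conn(c,a) via R1 from conn(c,g), conn(g,a)
round 2: derive conn(c,f) via R1 from conn(c,g), conn(g,f)
round 2: derive conn(e,a) via R1 from conn(e,b), conn(b,a)
round 2: derive conn(e,e) via R1 from conn(e,b), conn(b,e)
round 2: derive conn(f,b) via R1 from conn(f,a), conn(a,b)
round 2: derive conn(f,c) via R1 from conn(f,a), conn(a,c)
round 2: derive conn(f,f) via R1 from conn(f,g), conn(g,f)
round 2: derive conn(g,b) via R1 from conn(g,a), conn(a,b)
round 2: derive conn(g,c) via R1 from conn(g,a), conn(a,c)
round 2: derive conn(g,e) via R1 from conn(g,f), conn(f,e)
round 2: derive conn(g,g) via R1 from conn(g,f), conn(f,g)
round 2: derive conn(j,g) via R1 from conn(j,c), conn(c,g)
round 2: derive path(a,e) via R3 from path(a,b), path(b,e)
round 2: derive path(a,g) via R3 from path(a,c), path(c,g)
round 2: derive path(b,b) via R3 from path(b,a), path(a,b)
round 2: derive path(b,c) via R3 from path(b,a), path(a,c)
round 2: derive path(c,a) via R3 from path(c,g), path(g,a)
round 2: derive path(c,f) via R3 from path(c,g), path(g,f)
round 2: derive path(e,a) via R3 from path(e,b), path(b,a)
round 2: derive path(e,e) via R3 from path(e,b), path(b,e)
round 2: derive path(f,b) via R3 from path(f,a), path(a,b)
round 2: derive path(f,c) via R3 from path(f,a), path(a,c)
round 2: derive path(f,f) via R3 from path(f,g), path(g,f)
round 2: derive path(g,b) via R3 from path(g,a), path(a,b)
round 2: derive path(g,c) via R3 from path(g,a), path(a,c)
round 2: derive path(g,e) via R3 from path(g,f), path(f,e)
round 2: derive path(g,g) via R3 from path(g,f), path(f,g)
round 2: derive path(j,g) via R3 from path(j,c), path(c,g)
round 3: derive conn(a,f) via R1 from conn(a,c), conn(c,f)
round 3: derive conn(b,f) via R1 from conn(b,c), conn(c,f)
round 3: derive conn(b,g) via R1 from conn(b,a), conn(a,g)
round 3: derive conn(c,b) via R1 from conn(c,a), conn(a,b)
round 3: derive conn(c,c) via R1 from conn(c,a), conn(a,c)
round 3: derive conn(c,e) via R1 from conn(c,a), conn(a,e)
round 3: derive conn(e,c) via R1 from conn(e,a), conn(a,c)
round 3: derive conn(e,g) via R1 from conn(e,a), conn(a,g)
round 3: derive conn(j,a) via R1 from conn(j,c), conn(c,a)
round 3: derive conn(j,b) via R1 from conn(j,g), conn(g,b)
round 3: derive conn(j,e) via R1 from conn(j,g), conn(g,e)
round 3: derive conn(j,f) via R1 from conn(j,c), conn(c,f)
round 3: derive path(a,f) via R3 from path(a,c), path(c,f)
round 3: derive path(b,f) via R3 from path(b,c), path(c,f)
round 3: derive path(b,g) via R3 from path(b,a), path(a,g)
round 3: derive path(c,b) via R3 from path(c,a), path(a,b)
round 3: derive path(c,c) via R3 from path(c,a), path(a,c)
round 3: derive path(c,e) via R3 from path(c,a), path(a,e)
round 3: derive path(e,c) via R3 from path(e,a), path(a,c)
round 3: derive path(e,g) via R3 from path(e,a), path(a,g)
round 3: derive path(j,a) via R3 from path(j,c), path(c,a)
round 3: derive path(j,b) via R3 from path(j,g), path(g,b)
round 3: derive path(j,e) via R3 from path(j,g), path(g,e)
round 3: derive path(j,f) via R3 from path(j,c), path(c,f)
round 4: derive conn(e,f) via R1 from conn(e,a), conn(a,f)
round 4: derive path(e,f) via R3 from path(e,a), path(a,f)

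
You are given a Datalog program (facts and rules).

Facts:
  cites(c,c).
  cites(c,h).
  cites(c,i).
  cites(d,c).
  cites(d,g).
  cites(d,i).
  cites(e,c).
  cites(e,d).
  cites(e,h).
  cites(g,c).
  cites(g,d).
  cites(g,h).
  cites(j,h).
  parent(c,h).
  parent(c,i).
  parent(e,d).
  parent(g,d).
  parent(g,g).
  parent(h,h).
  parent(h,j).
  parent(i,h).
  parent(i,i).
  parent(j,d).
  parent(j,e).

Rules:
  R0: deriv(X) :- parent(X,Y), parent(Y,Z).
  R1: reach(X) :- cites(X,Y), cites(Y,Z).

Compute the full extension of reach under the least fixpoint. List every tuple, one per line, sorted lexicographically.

reach(c)
reach(d)
reach(e)
reach(g)

round 1: derive reach(c) via R1 from cites(c,c), cites(c,c)
round 1: derive reach(d) via R1 from cites(d,c), cites(c,c)
round 1: derive reach(e) via R1 from cites(e,c), cites(c,c)
round 1: derive reach(g) via R1 from cites(g,c), cites(c,c)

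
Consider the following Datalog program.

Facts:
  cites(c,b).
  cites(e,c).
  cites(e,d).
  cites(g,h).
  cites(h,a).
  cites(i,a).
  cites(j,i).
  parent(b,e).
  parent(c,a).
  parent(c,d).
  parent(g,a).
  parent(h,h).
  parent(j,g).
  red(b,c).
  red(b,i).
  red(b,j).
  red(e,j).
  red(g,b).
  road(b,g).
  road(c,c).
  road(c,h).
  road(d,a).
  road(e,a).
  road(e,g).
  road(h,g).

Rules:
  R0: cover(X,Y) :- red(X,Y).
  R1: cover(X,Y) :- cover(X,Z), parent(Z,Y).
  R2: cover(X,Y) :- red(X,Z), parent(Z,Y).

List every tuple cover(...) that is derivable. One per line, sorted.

round 1: derive cover(b,c) via R0 from red(b,c)
round 1: derive cover(b,i) via R0 from red(b,i)
round 1: derive cover(b,j) via R0 from red(b,j)
round 1: derive cover(e,j) via R0 from red(e,j)
round 1: derive cover(g,b) via R0 from red(g,b)
round 1: derive cover(b,a) via R2 from red(b,c), parent(c,a)
round 1: derive cover(b,d) via R2 from red(b,c), parent(c,d)
round 1: derive cover(b,g) via R2 from red(b,j), parent(j,g)
round 1: derive cover(e,g) via R2 from red(e,j), parent(j,g)
round 1: derive cover(g,e) via R2 from red(g,b), parent(b,e)
round 2: derive cover(e,a) via R1 from cover(e,g), parent(g,a)

cover(b,a)
cover(b,c)
cover(b,d)
cover(b,g)
cover(b,i)
cover(b,j)
cover(e,a)
cover(e,g)
cover(e,j)
cover(g,b)
cover(g,e)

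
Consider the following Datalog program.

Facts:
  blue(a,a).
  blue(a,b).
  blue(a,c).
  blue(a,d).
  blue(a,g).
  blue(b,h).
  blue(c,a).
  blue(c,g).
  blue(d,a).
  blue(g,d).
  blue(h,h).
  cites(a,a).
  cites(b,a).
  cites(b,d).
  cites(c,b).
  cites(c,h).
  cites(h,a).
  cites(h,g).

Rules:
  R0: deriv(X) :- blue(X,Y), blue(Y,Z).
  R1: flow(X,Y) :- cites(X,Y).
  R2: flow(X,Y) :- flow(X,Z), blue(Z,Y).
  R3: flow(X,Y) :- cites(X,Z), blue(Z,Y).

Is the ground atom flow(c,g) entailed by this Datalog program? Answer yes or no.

no

round 1: derive flow(a,a) via R1 from cites(a,a)
round 1: derive flow(b,a) via R1 from cites(b,a)
round 1: derive flow(b,d) via R1 from cites(b,d)
round 1: derive flow(c,b) via R1 from cites(c,b)
round 1: derive flow(c,h) via R1 from cites(c,h)
round 1: derive flow(h,a) via R1 from cites(h,a)
round 1: derive flow(h,g) via R1 from cites(h,g)
round 1: derive flow(a,b) via R3 from cites(a,a), blue(a,b)
round 1: derive flow(a,c) via R3 from cites(a,a), blue(a,c)
round 1: derive flow(a,d) via R3 from cites(a,a), blue(a,d)
round 1: derive flow(a,g) via R3 from cites(a,a), blue(a,g)
round 1: derive flow(b,b) via R3 from cites(b,a), blue(a,b)
round 1: derive flow(b,c) via R3 from cites(b,a), blue(a,c)
round 1: derive flow(b,g) via R3 from cites(b,a), blue(a,g)
round 1: derive flow(h,b) via R3 from cites(h,a), blue(a,b)
round 1: derive flow(h,c) via R3 from cites(h,a), blue(a,c)
round 1: derive flow(h,d) via R3 from cites(h,a), blue(a,d)
round 2: derive flow(a,h) via R2 from flow(a,b), blue(b,h)
round 2: derive flow(b,h) via R2 from flow(b,b), blue(b,h)
round 2: derive flow(h,h) via R2 from flow(h,b), blue(b,h)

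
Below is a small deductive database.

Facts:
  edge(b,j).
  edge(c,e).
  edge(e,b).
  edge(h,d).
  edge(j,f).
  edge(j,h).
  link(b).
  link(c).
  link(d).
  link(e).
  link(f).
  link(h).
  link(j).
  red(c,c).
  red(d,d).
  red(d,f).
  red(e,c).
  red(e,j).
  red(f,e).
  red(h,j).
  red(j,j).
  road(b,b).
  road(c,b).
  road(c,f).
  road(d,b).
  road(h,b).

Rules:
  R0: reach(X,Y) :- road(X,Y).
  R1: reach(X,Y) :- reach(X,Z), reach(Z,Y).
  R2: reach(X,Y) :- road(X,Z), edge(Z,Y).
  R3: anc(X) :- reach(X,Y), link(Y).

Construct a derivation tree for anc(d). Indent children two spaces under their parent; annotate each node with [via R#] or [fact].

anc(d)  [via R3]
  reach(d,b)  [via R0]
    road(d,b)  [fact]
  link(b)  [fact]

round 1: derive reach(b,b) via R0 from road(b,b)
round 1: derive reach(c,b) via R0 from road(c,b)
round 1: derive reach(c,f) via R0 from road(c,f)
round 1: derive reach(d,b) via R0 from road(d,b)
round 1: derive reach(h,b) via R0 from road(h,b)
round 1: derive reach(b,j) via R2 from road(b,b), edge(b,j)
round 1: derive reach(c,j) via R2 from road(c,b), edge(b,j)
round 1: derive reach(d,j) via R2 from road(d,b), edge(b,j)
round 1: derive reach(h,j) via R2 from road(h,b), edge(b,j)
round 2: derive anc(b) via R3 from reach(b,b), link(b)
round 2: derive anc(c) via R3 from reach(c,b), link(b)
round 2: derive anc(d) via R3 from reach(d,b), link(b)
round 2: derive anc(h) via R3 from reach(h,b), link(b)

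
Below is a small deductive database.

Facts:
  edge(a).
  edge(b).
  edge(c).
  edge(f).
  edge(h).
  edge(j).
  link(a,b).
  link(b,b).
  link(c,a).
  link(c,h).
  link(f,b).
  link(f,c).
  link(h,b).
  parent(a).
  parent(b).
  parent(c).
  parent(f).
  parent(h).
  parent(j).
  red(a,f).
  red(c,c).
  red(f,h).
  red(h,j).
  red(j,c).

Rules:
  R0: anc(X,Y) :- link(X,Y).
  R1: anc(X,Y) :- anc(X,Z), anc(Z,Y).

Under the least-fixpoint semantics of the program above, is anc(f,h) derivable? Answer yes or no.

round 1: derive anc(a,b) via R0 from link(a,b)
round 1: derive anc(b,b) via R0 from link(b,b)
round 1: derive anc(c,a) via R0 from link(c,a)
round 1: derive anc(c,h) via R0 from link(c,h)
round 1: derive anc(f,b) via R0 from link(f,b)
round 1: derive anc(f,c) via R0 from link(f,c)
round 1: derive anc(h,b) via R0 from link(h,b)
round 2: derive anc(c,b) via R1 from anc(c,a), anc(a,b)
round 2: derive anc(f,a) via R1 from anc(f,c), anc(c,a)
round 2: derive anc(f,h) via R1 from anc(f,c), anc(c,h)

yes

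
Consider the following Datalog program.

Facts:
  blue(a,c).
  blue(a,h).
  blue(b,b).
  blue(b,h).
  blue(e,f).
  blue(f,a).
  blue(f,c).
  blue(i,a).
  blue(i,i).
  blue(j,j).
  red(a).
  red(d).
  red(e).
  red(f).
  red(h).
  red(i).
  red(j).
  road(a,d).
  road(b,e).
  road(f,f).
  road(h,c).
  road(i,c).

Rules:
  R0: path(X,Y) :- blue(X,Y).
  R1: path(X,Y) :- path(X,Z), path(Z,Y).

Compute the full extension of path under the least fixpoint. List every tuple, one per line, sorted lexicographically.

path(a,c)
path(a,h)
path(b,b)
path(b,h)
path(e,a)
path(e,c)
path(e,f)
path(e,h)
path(f,a)
path(f,c)
path(f,h)
path(i,a)
path(i,c)
path(i,h)
path(i,i)
path(j,j)

round 1: derive path(a,c) via R0 from blue(a,c)
round 1: derive path(a,h) via R0 from blue(a,h)
round 1: derive path(b,b) via R0 from blue(b,b)
round 1: derive path(b,h) via R0 from blue(b,h)
round 1: derive path(e,f) via R0 from blue(e,f)
round 1: derive path(f,a) via R0 from blue(f,a)
round 1: derive path(f,c) via R0 from blue(f,c)
round 1: derive path(i,a) via R0 from blue(i,a)
round 1: derive path(i,i) via R0 from blue(i,i)
round 1: derive path(j,j) via R0 from blue(j,j)
round 2: derive path(e,a) via R1 from path(e,f), path(f,a)
round 2: derive path(e,c) via R1 from path(e,f), path(f,c)
round 2: derive path(f,h) via R1 from path(f,a), path(a,h)
round 2: derive path(i,c) via R1 from path(i,a), path(a,c)
round 2: derive path(i,h) via R1 from path(i,a), path(a,h)
round 3: derive path(e,h) via R1 from path(e,a), path(a,h)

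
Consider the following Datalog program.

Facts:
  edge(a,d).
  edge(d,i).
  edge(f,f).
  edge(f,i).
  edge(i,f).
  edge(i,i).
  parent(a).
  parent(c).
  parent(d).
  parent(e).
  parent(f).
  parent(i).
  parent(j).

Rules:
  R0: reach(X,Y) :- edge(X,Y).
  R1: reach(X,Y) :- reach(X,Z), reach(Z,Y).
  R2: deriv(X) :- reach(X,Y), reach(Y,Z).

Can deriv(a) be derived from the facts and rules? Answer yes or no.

round 1: derive reach(a,d) via R0 from edge(a,d)
round 1: derive reach(d,i) via R0 from edge(d,i)
round 1: derive reach(f,f) via R0 from edge(f,f)
round 1: derive reach(f,i) via R0 from edge(f,i)
round 1: derive reach(i,f) via R0 from edge(i,f)
round 1: derive reach(i,i) via R0 from edge(i,i)
round 2: derive reach(a,i) via R1 from reach(a,d), reach(d,i)
round 2: derive reach(d,f) via R1 from reach(d,i), reach(i,f)
round 2: derive deriv(a) via R2 from reach(a,d), reach(d,i)
round 2: derive deriv(d) via R2 from reach(d,i), reach(i,f)
round 2: derive deriv(f) via R2 from reach(f,f), reach(f,f)
round 2: derive deriv(i) via R2 from reach(i,f), reach(f,f)
round 3: derive reach(a,f) via R1 from reach(a,d), reach(d,f)

yes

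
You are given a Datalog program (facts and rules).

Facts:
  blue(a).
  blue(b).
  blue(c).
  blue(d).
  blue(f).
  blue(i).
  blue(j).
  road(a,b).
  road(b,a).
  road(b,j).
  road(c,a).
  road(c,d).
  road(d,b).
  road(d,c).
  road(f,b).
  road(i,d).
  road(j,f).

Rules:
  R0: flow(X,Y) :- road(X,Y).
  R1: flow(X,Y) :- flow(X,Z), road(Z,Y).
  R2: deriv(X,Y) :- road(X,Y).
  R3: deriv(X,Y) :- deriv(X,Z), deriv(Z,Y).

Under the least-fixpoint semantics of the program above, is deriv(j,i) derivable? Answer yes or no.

round 1: derive deriv(a,b) via R2 from road(a,b)
round 1: derive deriv(b,a) via R2 from road(b,a)
round 1: derive deriv(b,j) via R2 from road(b,j)
round 1: derive deriv(c,a) via R2 from road(c,a)
round 1: derive deriv(c,d) via R2 from road(c,d)
round 1: derive deriv(d,b) via R2 from road(d,b)
round 1: derive deriv(d,c) via R2 from road(d,c)
round 1: derive deriv(f,b) via R2 from road(f,b)
round 1: derive deriv(i,d) via R2 from road(i,d)
round 1: derive deriv(j,f) via R2 from road(j,f)
round 2: derive deriv(a,a) via R3 from deriv(a,b), deriv(b,a)
round 2: derive deriv(a,j) via R3 from deriv(a,b), deriv(b,j)
round 2: derive deriv(b,b) via R3 from deriv(b,a), deriv(a,b)
round 2: derive deriv(b,f) via R3 from deriv(b,j), deriv(j,f)
round 2: derive deriv(c,b) via R3 from deriv(c,a), deriv(a,b)
round 2: derive deriv(c,c) via R3 from deriv(c,d), deriv(d,c)
round 2: derive deriv(d,a) via R3 from deriv(d,b), deriv(b,a)
round 2: derive deriv(d,d) via R3 from deriv(d,c), deriv(c,d)
round 2: derive deriv(d,j) via R3 from deriv(d,b), deriv(b,j)
round 2: derive deriv(f,a) via R3 from deriv(f,b), deriv(b,a)
round 2: derive deriv(f,j) via R3 from deriv(f,b), deriv(b,j)
round 2: derive deriv(i,b) via R3 from deriv(i,d), deriv(d,b)
round 2: derive deriv(i,c) via R3 from deriv(i,d), deriv(d,c)
round 2: derive deriv(j,b) via R3 from deriv(j,f), deriv(f,b)
round 3: derive deriv(a,f) via R3 from deriv(a,b), deriv(b,f)
round 3: derive deriv(c,f) via R3 from deriv(c,b), deriv(b,f)
round 3: derive deriv(c,j) via R3 from deriv(c,a), deriv(a,j)
round 3: derive deriv(d,f) via R3 from deriv(d,b), deriv(b,f)
round 3: derive deriv(f,f) via R3 from deriv(f,b), deriv(b,f)
round 3: derive deriv(i,a) via R3 from deriv(i,b), deriv(b,a)
round 3: derive deriv(i,f) via R3 from deriv(i,b), deriv(b,f)
round 3: derive deriv(i,j) via R3 from deriv(i,b), deriv(b,j)
round 3: derive deriv(j,a) via R3 from deriv(j,b), deriv(b,a)
round 3: derive deriv(j,j) via R3 from deriv(j,b), deriv(b,j)

no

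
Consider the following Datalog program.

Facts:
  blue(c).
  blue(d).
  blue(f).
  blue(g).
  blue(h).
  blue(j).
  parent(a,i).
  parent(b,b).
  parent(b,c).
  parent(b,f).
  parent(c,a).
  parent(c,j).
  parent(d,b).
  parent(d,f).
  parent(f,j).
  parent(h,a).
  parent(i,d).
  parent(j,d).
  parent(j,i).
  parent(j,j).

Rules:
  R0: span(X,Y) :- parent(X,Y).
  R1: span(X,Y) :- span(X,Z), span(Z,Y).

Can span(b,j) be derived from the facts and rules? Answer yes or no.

yes

round 1: derive span(a,i) via R0 from parent(a,i)
round 1: derive span(b,b) via R0 from parent(b,b)
round 1: derive span(b,c) via R0 from parent(b,c)
round 1: derive span(b,f) via R0 from parent(b,f)
round 1: derive span(c,a) via R0 from parent(c,a)
round 1: derive span(c,j) via R0 from parent(c,j)
round 1: derive span(d,b) via R0 from parent(d,b)
round 1: derive span(d,f) via R0 from parent(d,f)
round 1: derive span(f,j) via R0 from parent(f,j)
round 1: derive span(h,a) via R0 from parent(h,a)
round 1: derive span(i,d) via R0 from parent(i,d)
round 1: derive span(j,d) via R0 from parent(j,d)
round 1: derive span(j,i) via R0 from parent(j,i)
round 1: derive span(j,j) via R0 from parent(j,j)
round 2: derive span(a,d) via R1 from span(a,i), span(i,d)
round 2: derive span(b,a) via R1 from span(b,c), span(c,a)
round 2: derive span(b,j) via R1 from span(b,c), span(c,j)
round 2: derive span(c,d) via R1 from span(c,j), span(j,d)
round 2: derive span(c,i) via R1 from span(c,a), span(a,i)
round 2: derive span(d,c) via R1 from span(d,b), span(b,c)
round 2: derive span(d,j) via R1 from span(d,f), span(f,j)
round 2: derive span(f,d) via R1 from span(f,j), span(j,d)
round 2: derive span(f,i) via R1 from span(f,j), span(j,i)
round 2: derive span(h,i) via R1 from span(h,a), span(a,i)
round 2: derive span(i,b) via R1 from span(i,d), span(d,b)
round 2: derive span(i,f) via R1 from span(i,d), span(d,f)
round 2: derive span(j,b) via R1 from span(j,d), span(d,b)
round 2: derive span(j,f) via R1 from span(j,d), span(d,f)
round 3: derive span(a,b) via R1 from span(a,d), span(d,b)
round 3: derive span(a,c) via R1 from span(a,d), span(d,c)
round 3: derive span(a,f) via R1 from span(a,d), span(d,f)
round 3: derive span(a,j) via R1 from span(a,d), span(d,j)
round 3: derive span(b,d) via R1 from span(b,a), span(a,d)
round 3: derive span(b,i) via R1 from span(b,a), span(a,i)
round 3: derive span(c,b) via R1 from span(c,d), span(d,b)
round 3: derive span(c,c) via R1 from span(c,d), span(d,c)
round 3: derive span(c,f) via R1 from span(c,d), span(d,f)
round 3: derive span(d,a) via R1 from span(d,b), span(b,a)
round 3: derive span(d,d) via R1 from span(d,c), span(c,d)
round 3: derive span(d,i) via R1 from span(d,c), span(c,i)
round 3: derive span(f,b) via R1 from span(f,d), span(d,b)
round 3: derive span(f,c) via R1 from span(f,d), span(d,c)
round 3: derive span(f,f) via R1 from span(f,d), span(d,f)
round 3: derive span(h,b) via R1 from span(h,i), span(i,b)
round 3: derive span(h,d) via R1 from span(h,a), span(a,d)
round 3: derive span(h,f) via R1 from span(h,i), span(i,f)
round 3: derive span(i,a) via R1 from span(i,b), span(b,a)
round 3: derive span(i,c) via R1 from span(i,b), span(b,c)
round 3: derive span(i,i) via R1 from span(i,f), span(f,i)
round 3: derive span(i,j) via R1 from span(i,b), span(b,j)
round 3: derive span(j,a) via R1 from span(j,b), span(b,a)
round 3: derive span(j,c) via R1 from span(j,b), span(b,c)
round 4: derive span(a,a) via R1 from span(a,b), span(b,a)
round 4: derive span(f,a) via R1 from span(f,b), span(b,a)
round 4: derive span(h,c) via R1 from span(h,a), span(a,c)
round 4: derive span(h,j) via R1 from span(h,a), span(a,j)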